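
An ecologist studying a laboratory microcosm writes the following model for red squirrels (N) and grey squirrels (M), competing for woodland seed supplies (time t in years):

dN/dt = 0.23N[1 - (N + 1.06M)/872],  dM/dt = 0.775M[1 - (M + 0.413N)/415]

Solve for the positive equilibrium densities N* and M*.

N* ≈ 769, M* ≈ 97.6

Setting both brackets to zero gives the nullclines N + 1.06M = 872 and 0.413N + M = 415.
Substituting M = 415 - 0.413N into the first: N(1 - 1.06·0.413) = 872 - 1.06·415.
So N* = 432/0.562 = 769, and then M* = 415 - 0.413·769 = 97.6.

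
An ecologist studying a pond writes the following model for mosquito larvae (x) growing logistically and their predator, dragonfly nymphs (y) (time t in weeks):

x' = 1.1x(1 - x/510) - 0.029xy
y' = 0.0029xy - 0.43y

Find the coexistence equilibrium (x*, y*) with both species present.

x* ≈ 148, y* ≈ 26.9

From dy/dt = 0 with y > 0: 0.0029x* = 0.43, so x* = 148.
Substitute into dx/dt = 0: 1.1(1 - 148/510) = 0.029y*.
The bracket is 0.709, giving y* = 0.78/0.029 = 26.9.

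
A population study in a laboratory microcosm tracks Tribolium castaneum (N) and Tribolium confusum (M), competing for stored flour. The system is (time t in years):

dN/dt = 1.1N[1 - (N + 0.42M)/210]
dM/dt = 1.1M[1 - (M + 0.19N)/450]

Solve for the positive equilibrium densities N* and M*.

Setting both brackets to zero gives the nullclines N + 0.42M = 210 and 0.19N + M = 450.
Substituting M = 450 - 0.19N into the first: N(1 - 0.42·0.19) = 210 - 0.42·450.
So N* = 21/0.92 = 22.8, and then M* = 450 - 0.19·22.8 = 446.

N* ≈ 22.8, M* ≈ 446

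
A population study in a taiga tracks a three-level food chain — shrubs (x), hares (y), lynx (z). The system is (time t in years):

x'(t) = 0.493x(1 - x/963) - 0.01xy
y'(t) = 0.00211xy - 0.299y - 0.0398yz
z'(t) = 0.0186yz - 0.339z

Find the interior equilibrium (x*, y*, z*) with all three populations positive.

x* ≈ 607, y* ≈ 18.2, z* ≈ 24.7

From dz/dt = 0: 0.0186y* = 0.339, so y* = 18.2.
From dx/dt = 0: 0.493(1 - x*/963) = 0.01·18.2, giving x* = 963·(1 - 0.37) = 607.
From dy/dt = 0: 0.00211·607 - 0.299 = 0.0398z*, so z* = 0.982/0.0398 = 24.7.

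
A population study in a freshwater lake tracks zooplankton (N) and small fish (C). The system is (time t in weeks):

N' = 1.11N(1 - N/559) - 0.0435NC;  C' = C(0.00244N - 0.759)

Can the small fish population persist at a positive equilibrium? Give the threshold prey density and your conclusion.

Threshold N = 311; K > 311, so yes, the predator persists.

The predator equation gives dC/dt > 0 only when N > 0.759/0.00244 = 311.
Without the predator, N → K = 559. Since 559 > 311, the predator can invade and persist.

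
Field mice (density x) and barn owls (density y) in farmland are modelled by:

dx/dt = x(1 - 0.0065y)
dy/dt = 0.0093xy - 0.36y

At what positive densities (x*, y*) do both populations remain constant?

Set dy/dt = 0 with y > 0: 0.0093x - 0.36 = 0, so x* = 0.36/0.0093 = 38.7.
Set dx/dt = 0 with x > 0: 1 - 0.0065y = 0, so y* = 1/0.0065 = 154.

x* ≈ 38.7, y* ≈ 154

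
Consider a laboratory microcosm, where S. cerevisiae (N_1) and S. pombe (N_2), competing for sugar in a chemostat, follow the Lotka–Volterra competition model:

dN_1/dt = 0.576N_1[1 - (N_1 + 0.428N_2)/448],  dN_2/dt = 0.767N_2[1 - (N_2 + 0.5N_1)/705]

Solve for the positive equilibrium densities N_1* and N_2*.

Setting both brackets to zero gives the nullclines N_1 + 0.428N_2 = 448 and 0.5N_1 + N_2 = 705.
Substituting N_2 = 705 - 0.5N_1 into the first: N_1(1 - 0.428·0.5) = 448 - 0.428·705.
So N_1* = 146/0.786 = 186, and then N_2* = 705 - 0.5·186 = 612.

N_1* ≈ 186, N_2* ≈ 612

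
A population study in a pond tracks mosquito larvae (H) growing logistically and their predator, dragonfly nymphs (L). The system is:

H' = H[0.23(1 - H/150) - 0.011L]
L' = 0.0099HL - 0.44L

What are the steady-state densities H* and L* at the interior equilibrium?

From dL/dt = 0 with L > 0: 0.0099H* = 0.44, so H* = 44.4.
Substitute into dH/dt = 0: 0.23(1 - 44.4/150) = 0.011L*.
The bracket is 0.704, giving L* = 0.162/0.011 = 14.7.

H* ≈ 44.4, L* ≈ 14.7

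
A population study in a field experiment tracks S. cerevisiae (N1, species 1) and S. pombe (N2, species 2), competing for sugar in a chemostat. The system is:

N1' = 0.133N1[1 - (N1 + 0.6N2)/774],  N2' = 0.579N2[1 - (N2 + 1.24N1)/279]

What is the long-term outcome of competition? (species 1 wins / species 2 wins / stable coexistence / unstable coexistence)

species 1 excludes species 2

Compare the nullcline intercepts: K1/α12 = 774/0.6 = 1290 > K2 = 279; K2/α21 = 279/1.24 = 225 < K1 = 774.
Since the inequalities point opposite ways, species 1 can invade but species 2 cannot.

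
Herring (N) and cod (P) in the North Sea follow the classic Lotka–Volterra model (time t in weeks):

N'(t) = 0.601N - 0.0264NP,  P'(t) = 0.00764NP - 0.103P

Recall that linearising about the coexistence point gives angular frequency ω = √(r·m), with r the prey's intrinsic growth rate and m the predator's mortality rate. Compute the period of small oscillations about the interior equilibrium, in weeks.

Here r = 0.601 and m = 0.103, so r·m = 0.0619.
ω = √0.0619 = 0.249 per week, hence T = 2π/ω ≈ 25.3 weeks.

T ≈ 25.3 weeks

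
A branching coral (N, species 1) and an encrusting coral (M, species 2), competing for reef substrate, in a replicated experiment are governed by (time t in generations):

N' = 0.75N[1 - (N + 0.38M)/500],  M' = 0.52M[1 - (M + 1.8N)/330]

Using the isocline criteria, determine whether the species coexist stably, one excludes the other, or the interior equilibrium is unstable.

Compare the nullcline intercepts: K1/α12 = 500/0.38 = 1320 > K2 = 330; K2/α21 = 330/1.8 = 183 < K1 = 500.
Since the inequalities point opposite ways, species 1 can invade but species 2 cannot.

species 1 excludes species 2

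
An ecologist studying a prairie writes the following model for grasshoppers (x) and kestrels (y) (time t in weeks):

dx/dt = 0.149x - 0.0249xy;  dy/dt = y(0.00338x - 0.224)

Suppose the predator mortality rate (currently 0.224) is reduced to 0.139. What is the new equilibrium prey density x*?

x* ≈ 41.1

At the interior fixed point, setting dy/dt = 0 with y > 0 fixes x* = (predator death rate)/(xy coefficient) — independent of the other coefficients.
With the change, x* = 0.139/0.00338 = 41.1; it falls from 66.3.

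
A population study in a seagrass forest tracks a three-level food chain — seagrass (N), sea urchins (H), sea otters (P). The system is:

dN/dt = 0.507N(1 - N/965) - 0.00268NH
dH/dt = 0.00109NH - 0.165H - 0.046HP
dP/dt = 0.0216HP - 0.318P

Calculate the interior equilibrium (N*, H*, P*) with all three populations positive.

N* ≈ 890, H* ≈ 14.7, P* ≈ 17.5

From dP/dt = 0: 0.0216H* = 0.318, so H* = 14.7.
From dN/dt = 0: 0.507(1 - N*/965) = 0.00268·14.7, giving N* = 965·(1 - 0.0778) = 890.
From dH/dt = 0: 0.00109·890 - 0.165 = 0.046P*, so P* = 0.805/0.046 = 17.5.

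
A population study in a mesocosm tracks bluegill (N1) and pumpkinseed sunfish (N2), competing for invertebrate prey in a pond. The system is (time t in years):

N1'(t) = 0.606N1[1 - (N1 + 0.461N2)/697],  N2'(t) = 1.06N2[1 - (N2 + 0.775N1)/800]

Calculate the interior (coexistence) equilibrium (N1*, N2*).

Setting both brackets to zero gives the nullclines N1 + 0.461N2 = 697 and 0.775N1 + N2 = 800.
Substituting N2 = 800 - 0.775N1 into the first: N1(1 - 0.461·0.775) = 697 - 0.461·800.
So N1* = 328/0.643 = 511, and then N2* = 800 - 0.775·511 = 404.

N1* ≈ 511, N2* ≈ 404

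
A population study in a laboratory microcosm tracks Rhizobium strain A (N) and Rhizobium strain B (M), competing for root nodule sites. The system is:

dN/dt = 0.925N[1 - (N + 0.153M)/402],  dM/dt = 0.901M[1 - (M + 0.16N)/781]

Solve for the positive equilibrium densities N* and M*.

N* ≈ 290, M* ≈ 735

Setting both brackets to zero gives the nullclines N + 0.153M = 402 and 0.16N + M = 781.
Substituting M = 781 - 0.16N into the first: N(1 - 0.153·0.16) = 402 - 0.153·781.
So N* = 283/0.976 = 290, and then M* = 781 - 0.16·290 = 735.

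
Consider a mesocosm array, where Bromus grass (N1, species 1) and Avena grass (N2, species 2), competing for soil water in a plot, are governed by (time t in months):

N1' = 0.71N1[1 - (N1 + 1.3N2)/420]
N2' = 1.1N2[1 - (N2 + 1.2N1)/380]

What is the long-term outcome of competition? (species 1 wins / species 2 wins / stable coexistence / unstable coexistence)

unstable coexistence (outcome depends on initial conditions)

Compare the nullcline intercepts: K1/α12 = 420/1.3 = 323 < K2 = 380; K2/α21 = 380/1.2 = 317 < K1 = 420.
Since both are reversed, neither can invade when rare; the interior point is a saddle.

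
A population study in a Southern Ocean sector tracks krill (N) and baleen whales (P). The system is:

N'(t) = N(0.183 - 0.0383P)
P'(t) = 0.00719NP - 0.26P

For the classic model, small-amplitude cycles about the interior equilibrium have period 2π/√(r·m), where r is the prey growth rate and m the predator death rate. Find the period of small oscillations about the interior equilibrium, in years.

T ≈ 28.8 years

Here r = 0.183 and m = 0.26, so r·m = 0.0476.
ω = √0.0476 = 0.218 per year, hence T = 2π/ω ≈ 28.8 years.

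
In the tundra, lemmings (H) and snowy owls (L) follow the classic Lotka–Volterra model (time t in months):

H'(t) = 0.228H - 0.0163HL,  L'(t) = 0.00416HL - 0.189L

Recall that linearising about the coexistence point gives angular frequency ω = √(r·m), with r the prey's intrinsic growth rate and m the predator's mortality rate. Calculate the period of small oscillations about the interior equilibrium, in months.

Here r = 0.228 and m = 0.189, so r·m = 0.0431.
ω = √0.0431 = 0.208 per month, hence T = 2π/ω ≈ 30.3 months.

T ≈ 30.3 months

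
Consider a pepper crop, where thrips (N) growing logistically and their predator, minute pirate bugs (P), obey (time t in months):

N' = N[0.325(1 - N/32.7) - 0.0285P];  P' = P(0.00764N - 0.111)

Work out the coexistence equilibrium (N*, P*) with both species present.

N* ≈ 14.5, P* ≈ 6.34

From dP/dt = 0 with P > 0: 0.00764N* = 0.111, so N* = 14.5.
Substitute into dN/dt = 0: 0.325(1 - 14.5/32.7) = 0.0285P*.
The bracket is 0.556, giving P* = 0.181/0.0285 = 6.34.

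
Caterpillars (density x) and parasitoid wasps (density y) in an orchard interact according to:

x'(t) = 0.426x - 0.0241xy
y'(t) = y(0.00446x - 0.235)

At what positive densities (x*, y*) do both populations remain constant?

Set dy/dt = 0 with y > 0: 0.00446x - 0.235 = 0, so x* = 0.235/0.00446 = 52.7.
Set dx/dt = 0 with x > 0: 0.426 - 0.0241y = 0, so y* = 0.426/0.0241 = 17.7.

x* ≈ 52.7, y* ≈ 17.7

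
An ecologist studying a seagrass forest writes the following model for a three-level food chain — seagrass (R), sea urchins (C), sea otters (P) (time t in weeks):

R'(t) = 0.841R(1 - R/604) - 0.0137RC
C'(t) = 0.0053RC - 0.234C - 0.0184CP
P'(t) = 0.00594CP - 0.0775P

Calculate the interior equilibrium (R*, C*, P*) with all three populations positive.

R* ≈ 476, C* ≈ 13, P* ≈ 124

From dP/dt = 0: 0.00594C* = 0.0775, so C* = 13.
From dR/dt = 0: 0.841(1 - R*/604) = 0.0137·13, giving R* = 604·(1 - 0.213) = 476.
From dC/dt = 0: 0.0053·476 - 0.234 = 0.0184P*, so P* = 2.29/0.0184 = 124.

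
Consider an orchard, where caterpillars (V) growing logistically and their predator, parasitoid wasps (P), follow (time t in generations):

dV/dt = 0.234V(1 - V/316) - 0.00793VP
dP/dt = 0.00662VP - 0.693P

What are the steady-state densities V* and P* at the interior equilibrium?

V* ≈ 105, P* ≈ 19.7

From dP/dt = 0 with P > 0: 0.00662V* = 0.693, so V* = 105.
Substitute into dV/dt = 0: 0.234(1 - 105/316) = 0.00793P*.
The bracket is 0.669, giving P* = 0.156/0.00793 = 19.7.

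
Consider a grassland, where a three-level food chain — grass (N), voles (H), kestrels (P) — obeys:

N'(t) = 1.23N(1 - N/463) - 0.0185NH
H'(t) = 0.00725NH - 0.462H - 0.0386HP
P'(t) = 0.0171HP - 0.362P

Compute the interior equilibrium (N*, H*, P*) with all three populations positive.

N* ≈ 316, H* ≈ 21.2, P* ≈ 47.3

From dP/dt = 0: 0.0171H* = 0.362, so H* = 21.2.
From dN/dt = 0: 1.23(1 - N*/463) = 0.0185·21.2, giving N* = 463·(1 - 0.318) = 316.
From dH/dt = 0: 0.00725·316 - 0.462 = 0.0386P*, so P* = 1.83/0.0386 = 47.3.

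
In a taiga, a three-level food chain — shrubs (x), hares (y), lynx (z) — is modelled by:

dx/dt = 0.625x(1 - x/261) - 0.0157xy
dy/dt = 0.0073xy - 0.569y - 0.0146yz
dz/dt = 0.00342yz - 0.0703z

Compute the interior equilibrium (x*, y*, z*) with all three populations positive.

x* ≈ 126, y* ≈ 20.6, z* ≈ 24.1

From dz/dt = 0: 0.00342y* = 0.0703, so y* = 20.6.
From dx/dt = 0: 0.625(1 - x*/261) = 0.0157·20.6, giving x* = 261·(1 - 0.516) = 126.
From dy/dt = 0: 0.0073·126 - 0.569 = 0.0146z*, so z* = 0.352/0.0146 = 24.1.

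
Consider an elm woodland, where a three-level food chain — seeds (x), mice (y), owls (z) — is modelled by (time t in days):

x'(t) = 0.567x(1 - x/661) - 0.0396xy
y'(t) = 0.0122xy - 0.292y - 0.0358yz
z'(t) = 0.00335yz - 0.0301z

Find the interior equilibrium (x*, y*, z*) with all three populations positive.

From dz/dt = 0: 0.00335y* = 0.0301, so y* = 8.99.
From dx/dt = 0: 0.567(1 - x*/661) = 0.0396·8.99, giving x* = 661·(1 - 0.628) = 246.
From dy/dt = 0: 0.0122·246 - 0.292 = 0.0358z*, so z* = 2.71/0.0358 = 75.7.

x* ≈ 246, y* ≈ 8.99, z* ≈ 75.7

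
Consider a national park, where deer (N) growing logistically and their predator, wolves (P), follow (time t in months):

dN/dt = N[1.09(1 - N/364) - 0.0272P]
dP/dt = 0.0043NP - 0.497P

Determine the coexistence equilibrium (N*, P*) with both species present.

N* ≈ 116, P* ≈ 27.3

From dP/dt = 0 with P > 0: 0.0043N* = 0.497, so N* = 116.
Substitute into dN/dt = 0: 1.09(1 - 116/364) = 0.0272P*.
The bracket is 0.682, giving P* = 0.744/0.0272 = 27.3.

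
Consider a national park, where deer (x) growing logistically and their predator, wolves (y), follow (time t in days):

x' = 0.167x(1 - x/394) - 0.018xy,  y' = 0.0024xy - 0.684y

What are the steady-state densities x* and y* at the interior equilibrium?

From dy/dt = 0 with y > 0: 0.0024x* = 0.684, so x* = 285.
Substitute into dx/dt = 0: 0.167(1 - 285/394) = 0.018y*.
The bracket is 0.277, giving y* = 0.0462/0.018 = 2.57.

x* ≈ 285, y* ≈ 2.57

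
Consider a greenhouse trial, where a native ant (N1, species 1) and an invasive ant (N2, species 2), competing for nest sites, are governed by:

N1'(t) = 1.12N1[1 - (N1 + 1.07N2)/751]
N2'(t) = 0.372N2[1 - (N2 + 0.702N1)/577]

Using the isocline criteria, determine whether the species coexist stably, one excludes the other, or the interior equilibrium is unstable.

Compare the nullcline intercepts: K1/α12 = 751/1.07 = 702 > K2 = 577; K2/α21 = 577/0.702 = 822 > K1 = 751.
Since both inequalities hold, each species can invade when rare, so the interior equilibrium is stable.

stable coexistence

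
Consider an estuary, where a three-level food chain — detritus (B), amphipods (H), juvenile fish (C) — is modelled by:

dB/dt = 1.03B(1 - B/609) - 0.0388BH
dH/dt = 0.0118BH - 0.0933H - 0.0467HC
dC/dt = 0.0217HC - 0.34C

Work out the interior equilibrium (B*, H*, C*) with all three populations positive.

B* ≈ 250, H* ≈ 15.7, C* ≈ 61.1

From dC/dt = 0: 0.0217H* = 0.34, so H* = 15.7.
From dB/dt = 0: 1.03(1 - B*/609) = 0.0388·15.7, giving B* = 609·(1 - 0.59) = 250.
From dH/dt = 0: 0.0118·250 - 0.0933 = 0.0467C*, so C* = 2.85/0.0467 = 61.1.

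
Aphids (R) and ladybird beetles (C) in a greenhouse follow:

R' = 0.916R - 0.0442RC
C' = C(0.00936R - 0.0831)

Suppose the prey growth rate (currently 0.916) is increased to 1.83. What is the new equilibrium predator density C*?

At the interior fixed point, setting dR/dt = 0 with R > 0 fixes C* = (prey growth rate)/(RC coefficient) — independent of the other coefficients.
With the change, C* = 1.83/0.0442 = 41.4; it rises from 20.7.

C* ≈ 41.4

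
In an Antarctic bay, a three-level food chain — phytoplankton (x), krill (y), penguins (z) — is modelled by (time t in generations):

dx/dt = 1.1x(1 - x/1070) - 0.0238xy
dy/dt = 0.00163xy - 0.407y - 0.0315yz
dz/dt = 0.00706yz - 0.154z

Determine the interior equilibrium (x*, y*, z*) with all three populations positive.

From dz/dt = 0: 0.00706y* = 0.154, so y* = 21.8.
From dx/dt = 0: 1.1(1 - x*/1070) = 0.0238·21.8, giving x* = 1070·(1 - 0.472) = 565.
From dy/dt = 0: 0.00163·565 - 0.407 = 0.0315z*, so z* = 0.514/0.0315 = 16.3.

x* ≈ 565, y* ≈ 21.8, z* ≈ 16.3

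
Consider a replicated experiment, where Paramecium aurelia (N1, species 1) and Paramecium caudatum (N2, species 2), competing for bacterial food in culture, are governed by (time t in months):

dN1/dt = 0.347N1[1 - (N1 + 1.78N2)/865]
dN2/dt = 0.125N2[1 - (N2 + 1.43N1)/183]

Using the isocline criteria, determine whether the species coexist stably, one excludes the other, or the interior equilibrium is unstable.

Compare the nullcline intercepts: K1/α12 = 865/1.78 = 486 > K2 = 183; K2/α21 = 183/1.43 = 128 < K1 = 865.
Since the inequalities point opposite ways, species 1 can invade but species 2 cannot.

species 1 excludes species 2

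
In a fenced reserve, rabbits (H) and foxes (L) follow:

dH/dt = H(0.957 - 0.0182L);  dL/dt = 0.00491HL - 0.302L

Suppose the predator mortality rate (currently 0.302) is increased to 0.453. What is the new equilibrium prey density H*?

H* ≈ 92.3

At the interior fixed point, setting dL/dt = 0 with L > 0 fixes H* = (predator death rate)/(HL coefficient) — independent of the other coefficients.
With the change, H* = 0.453/0.00491 = 92.3; it rises from 61.5.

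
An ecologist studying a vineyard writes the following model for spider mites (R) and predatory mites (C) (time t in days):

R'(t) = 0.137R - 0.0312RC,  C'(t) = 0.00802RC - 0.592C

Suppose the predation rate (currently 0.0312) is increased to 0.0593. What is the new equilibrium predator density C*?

At the interior fixed point, setting dR/dt = 0 with R > 0 fixes C* = (prey growth rate)/(RC coefficient) — independent of the other coefficients.
With the change, C* = 0.137/0.0593 = 2.31; it falls from 4.39.

C* ≈ 2.31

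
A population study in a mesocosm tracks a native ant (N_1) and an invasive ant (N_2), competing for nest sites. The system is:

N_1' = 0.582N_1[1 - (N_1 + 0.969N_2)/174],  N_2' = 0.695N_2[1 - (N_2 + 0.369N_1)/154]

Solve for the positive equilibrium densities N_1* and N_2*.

N_1* ≈ 38.6, N_2* ≈ 140

Setting both brackets to zero gives the nullclines N_1 + 0.969N_2 = 174 and 0.369N_1 + N_2 = 154.
Substituting N_2 = 154 - 0.369N_1 into the first: N_1(1 - 0.969·0.369) = 174 - 0.969·154.
So N_1* = 24.8/0.642 = 38.6, and then N_2* = 154 - 0.369·38.6 = 140.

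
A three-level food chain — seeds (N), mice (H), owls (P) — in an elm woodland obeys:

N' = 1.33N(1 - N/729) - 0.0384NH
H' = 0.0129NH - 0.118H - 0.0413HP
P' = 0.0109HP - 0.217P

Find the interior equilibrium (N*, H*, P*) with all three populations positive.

N* ≈ 310, H* ≈ 19.9, P* ≈ 94

From dP/dt = 0: 0.0109H* = 0.217, so H* = 19.9.
From dN/dt = 0: 1.33(1 - N*/729) = 0.0384·19.9, giving N* = 729·(1 - 0.575) = 310.
From dH/dt = 0: 0.0129·310 - 0.118 = 0.0413P*, so P* = 3.88/0.0413 = 94.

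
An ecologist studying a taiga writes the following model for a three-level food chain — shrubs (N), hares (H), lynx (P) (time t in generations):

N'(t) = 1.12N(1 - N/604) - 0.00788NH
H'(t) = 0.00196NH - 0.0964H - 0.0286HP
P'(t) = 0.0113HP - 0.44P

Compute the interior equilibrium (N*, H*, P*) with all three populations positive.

N* ≈ 439, H* ≈ 38.9, P* ≈ 26.7

From dP/dt = 0: 0.0113H* = 0.44, so H* = 38.9.
From dN/dt = 0: 1.12(1 - N*/604) = 0.00788·38.9, giving N* = 604·(1 - 0.274) = 439.
From dH/dt = 0: 0.00196·439 - 0.0964 = 0.0286P*, so P* = 0.763/0.0286 = 26.7.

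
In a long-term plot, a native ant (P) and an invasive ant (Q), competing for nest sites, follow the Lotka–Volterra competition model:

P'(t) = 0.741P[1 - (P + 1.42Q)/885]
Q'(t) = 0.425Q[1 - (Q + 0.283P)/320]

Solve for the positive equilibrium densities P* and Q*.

P* ≈ 720, Q* ≈ 116

Setting both brackets to zero gives the nullclines P + 1.42Q = 885 and 0.283P + Q = 320.
Substituting Q = 320 - 0.283P into the first: P(1 - 1.42·0.283) = 885 - 1.42·320.
So P* = 431/0.598 = 720, and then Q* = 320 - 0.283·720 = 116.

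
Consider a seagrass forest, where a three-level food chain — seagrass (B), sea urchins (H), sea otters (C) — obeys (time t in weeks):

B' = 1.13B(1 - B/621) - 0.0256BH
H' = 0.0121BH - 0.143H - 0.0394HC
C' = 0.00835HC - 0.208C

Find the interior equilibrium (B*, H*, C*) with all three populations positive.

B* ≈ 271, H* ≈ 24.9, C* ≈ 79.5

From dC/dt = 0: 0.00835H* = 0.208, so H* = 24.9.
From dB/dt = 0: 1.13(1 - B*/621) = 0.0256·24.9, giving B* = 621·(1 - 0.564) = 271.
From dH/dt = 0: 0.0121·271 - 0.143 = 0.0394C*, so C* = 3.13/0.0394 = 79.5.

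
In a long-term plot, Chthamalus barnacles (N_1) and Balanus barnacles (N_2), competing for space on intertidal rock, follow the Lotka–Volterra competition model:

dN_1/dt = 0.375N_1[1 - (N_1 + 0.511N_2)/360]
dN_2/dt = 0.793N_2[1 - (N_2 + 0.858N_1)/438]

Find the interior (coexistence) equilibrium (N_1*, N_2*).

Setting both brackets to zero gives the nullclines N_1 + 0.511N_2 = 360 and 0.858N_1 + N_2 = 438.
Substituting N_2 = 438 - 0.858N_1 into the first: N_1(1 - 0.511·0.858) = 360 - 0.511·438.
So N_1* = 136/0.562 = 243, and then N_2* = 438 - 0.858·243 = 230.

N_1* ≈ 243, N_2* ≈ 230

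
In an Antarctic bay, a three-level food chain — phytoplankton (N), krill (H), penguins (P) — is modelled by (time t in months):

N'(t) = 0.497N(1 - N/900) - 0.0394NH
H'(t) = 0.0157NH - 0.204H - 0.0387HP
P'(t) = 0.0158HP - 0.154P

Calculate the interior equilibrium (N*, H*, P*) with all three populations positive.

N* ≈ 205, H* ≈ 9.75, P* ≈ 77.7

From dP/dt = 0: 0.0158H* = 0.154, so H* = 9.75.
From dN/dt = 0: 0.497(1 - N*/900) = 0.0394·9.75, giving N* = 900·(1 - 0.773) = 205.
From dH/dt = 0: 0.0157·205 - 0.204 = 0.0387P*, so P* = 3.01/0.0387 = 77.7.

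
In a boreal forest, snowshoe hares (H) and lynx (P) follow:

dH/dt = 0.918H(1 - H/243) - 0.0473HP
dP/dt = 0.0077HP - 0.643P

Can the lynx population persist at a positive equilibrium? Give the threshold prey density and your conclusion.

The predator equation gives dP/dt > 0 only when H > 0.643/0.0077 = 83.5.
Without the predator, H → K = 243. Since 243 > 83.5, the predator can invade and persist.

Threshold H = 83.5; K > 83.5, so yes, the predator persists.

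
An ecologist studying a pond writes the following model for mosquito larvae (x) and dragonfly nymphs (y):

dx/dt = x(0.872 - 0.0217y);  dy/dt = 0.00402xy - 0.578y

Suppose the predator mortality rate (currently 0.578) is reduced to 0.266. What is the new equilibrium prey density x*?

At the interior fixed point, setting dy/dt = 0 with y > 0 fixes x* = (predator death rate)/(xy coefficient) — independent of the other coefficients.
With the change, x* = 0.266/0.00402 = 66.2; it falls from 144.

x* ≈ 66.2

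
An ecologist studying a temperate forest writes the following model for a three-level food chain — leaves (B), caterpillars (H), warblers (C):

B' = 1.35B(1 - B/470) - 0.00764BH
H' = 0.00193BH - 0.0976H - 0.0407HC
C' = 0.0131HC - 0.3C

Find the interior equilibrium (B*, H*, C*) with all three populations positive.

From dC/dt = 0: 0.0131H* = 0.3, so H* = 22.9.
From dB/dt = 0: 1.35(1 - B*/470) = 0.00764·22.9, giving B* = 470·(1 - 0.13) = 409.
From dH/dt = 0: 0.00193·409 - 0.0976 = 0.0407C*, so C* = 0.692/0.0407 = 17.

B* ≈ 409, H* ≈ 22.9, C* ≈ 17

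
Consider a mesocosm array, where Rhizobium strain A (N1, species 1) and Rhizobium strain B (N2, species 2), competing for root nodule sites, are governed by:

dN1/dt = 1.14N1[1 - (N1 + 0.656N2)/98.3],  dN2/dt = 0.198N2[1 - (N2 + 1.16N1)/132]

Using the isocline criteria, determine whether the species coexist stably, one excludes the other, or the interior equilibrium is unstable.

Compare the nullcline intercepts: K1/α12 = 98.3/0.656 = 150 > K2 = 132; K2/α21 = 132/1.16 = 114 > K1 = 98.3.
Since both inequalities hold, each species can invade when rare, so the interior equilibrium is stable.

stable coexistence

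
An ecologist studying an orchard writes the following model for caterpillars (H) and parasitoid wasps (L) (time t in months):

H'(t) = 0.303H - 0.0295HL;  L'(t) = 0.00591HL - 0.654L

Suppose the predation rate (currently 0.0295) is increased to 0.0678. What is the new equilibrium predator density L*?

At the interior fixed point, setting dH/dt = 0 with H > 0 fixes L* = (prey growth rate)/(HL coefficient) — independent of the other coefficients.
With the change, L* = 0.303/0.0678 = 4.47; it falls from 10.3.

L* ≈ 4.47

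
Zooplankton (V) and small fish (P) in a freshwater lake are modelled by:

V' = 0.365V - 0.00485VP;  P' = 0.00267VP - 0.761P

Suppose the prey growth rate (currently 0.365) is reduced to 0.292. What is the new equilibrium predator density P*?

At the interior fixed point, setting dV/dt = 0 with V > 0 fixes P* = (prey growth rate)/(VP coefficient) — independent of the other coefficients.
With the change, P* = 0.292/0.00485 = 60.2; it falls from 75.3.

P* ≈ 60.2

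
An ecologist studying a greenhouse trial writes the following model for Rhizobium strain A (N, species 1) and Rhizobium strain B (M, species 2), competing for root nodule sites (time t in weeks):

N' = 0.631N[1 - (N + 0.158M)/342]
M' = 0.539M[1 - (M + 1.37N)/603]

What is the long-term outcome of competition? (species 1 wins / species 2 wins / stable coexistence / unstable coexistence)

stable coexistence

Compare the nullcline intercepts: K1/α12 = 342/0.158 = 2160 > K2 = 603; K2/α21 = 603/1.37 = 440 > K1 = 342.
Since both inequalities hold, each species can invade when rare, so the interior equilibrium is stable.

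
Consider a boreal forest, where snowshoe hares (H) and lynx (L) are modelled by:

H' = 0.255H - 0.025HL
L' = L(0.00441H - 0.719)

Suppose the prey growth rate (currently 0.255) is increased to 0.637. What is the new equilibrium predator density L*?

At the interior fixed point, setting dH/dt = 0 with H > 0 fixes L* = (prey growth rate)/(HL coefficient) — independent of the other coefficients.
With the change, L* = 0.637/0.025 = 25.5; it rises from 10.2.

L* ≈ 25.5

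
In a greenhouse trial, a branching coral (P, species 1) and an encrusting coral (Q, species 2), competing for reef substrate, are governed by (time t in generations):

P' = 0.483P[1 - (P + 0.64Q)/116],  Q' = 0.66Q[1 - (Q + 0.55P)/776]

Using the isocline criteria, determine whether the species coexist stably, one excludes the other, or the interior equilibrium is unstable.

Compare the nullcline intercepts: K1/α12 = 116/0.64 = 181 < K2 = 776; K2/α21 = 776/0.55 = 1410 > K1 = 116.
Since the inequalities point opposite ways, species 2 can invade but species 1 cannot.

species 2 excludes species 1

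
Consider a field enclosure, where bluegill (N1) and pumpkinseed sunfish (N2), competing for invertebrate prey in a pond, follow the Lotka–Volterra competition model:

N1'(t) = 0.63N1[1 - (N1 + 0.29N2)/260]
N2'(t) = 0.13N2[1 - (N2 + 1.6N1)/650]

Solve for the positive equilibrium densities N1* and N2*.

Setting both brackets to zero gives the nullclines N1 + 0.29N2 = 260 and 1.6N1 + N2 = 650.
Substituting N2 = 650 - 1.6N1 into the first: N1(1 - 0.29·1.6) = 260 - 0.29·650.
So N1* = 71.5/0.536 = 133, and then N2* = 650 - 1.6·133 = 437.

N1* ≈ 133, N2* ≈ 437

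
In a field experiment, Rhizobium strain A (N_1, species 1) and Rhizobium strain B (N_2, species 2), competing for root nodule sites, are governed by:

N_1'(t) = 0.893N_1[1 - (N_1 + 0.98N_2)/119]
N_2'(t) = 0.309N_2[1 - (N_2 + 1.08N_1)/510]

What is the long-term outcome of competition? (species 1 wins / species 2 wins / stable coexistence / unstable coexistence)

Compare the nullcline intercepts: K1/α12 = 119/0.98 = 121 < K2 = 510; K2/α21 = 510/1.08 = 472 > K1 = 119.
Since the inequalities point opposite ways, species 2 can invade but species 1 cannot.

species 2 excludes species 1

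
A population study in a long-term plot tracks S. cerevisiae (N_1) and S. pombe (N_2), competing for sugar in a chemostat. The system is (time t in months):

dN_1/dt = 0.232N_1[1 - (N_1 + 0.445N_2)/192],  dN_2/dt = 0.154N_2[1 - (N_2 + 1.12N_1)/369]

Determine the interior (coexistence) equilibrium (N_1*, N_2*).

Setting both brackets to zero gives the nullclines N_1 + 0.445N_2 = 192 and 1.12N_1 + N_2 = 369.
Substituting N_2 = 369 - 1.12N_1 into the first: N_1(1 - 0.445·1.12) = 192 - 0.445·369.
So N_1* = 27.8/0.502 = 55.4, and then N_2* = 369 - 1.12·55.4 = 307.

N_1* ≈ 55.4, N_2* ≈ 307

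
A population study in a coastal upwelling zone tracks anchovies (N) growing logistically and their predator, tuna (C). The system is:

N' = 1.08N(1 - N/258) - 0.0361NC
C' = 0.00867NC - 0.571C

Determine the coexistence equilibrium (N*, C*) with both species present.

N* ≈ 65.9, C* ≈ 22.3

From dC/dt = 0 with C > 0: 0.00867N* = 0.571, so N* = 65.9.
Substitute into dN/dt = 0: 1.08(1 - 65.9/258) = 0.0361C*.
The bracket is 0.745, giving C* = 0.804/0.0361 = 22.3.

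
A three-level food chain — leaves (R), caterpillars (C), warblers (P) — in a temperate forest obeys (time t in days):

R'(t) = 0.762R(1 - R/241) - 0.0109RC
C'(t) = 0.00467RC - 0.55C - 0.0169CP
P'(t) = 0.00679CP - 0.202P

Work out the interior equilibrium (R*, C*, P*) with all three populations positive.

From dP/dt = 0: 0.00679C* = 0.202, so C* = 29.7.
From dR/dt = 0: 0.762(1 - R*/241) = 0.0109·29.7, giving R* = 241·(1 - 0.426) = 138.
From dC/dt = 0: 0.00467·138 - 0.55 = 0.0169P*, so P* = 0.0965/0.0169 = 5.71.

R* ≈ 138, C* ≈ 29.7, P* ≈ 5.71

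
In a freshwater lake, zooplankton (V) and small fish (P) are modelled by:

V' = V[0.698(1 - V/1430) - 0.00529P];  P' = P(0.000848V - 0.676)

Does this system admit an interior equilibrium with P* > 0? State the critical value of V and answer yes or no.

Threshold V = 797; K > 797, so yes, the predator persists.

The predator equation gives dP/dt > 0 only when V > 0.676/0.000848 = 797.
Without the predator, V → K = 1430. Since 1430 > 797, the predator can invade and persist.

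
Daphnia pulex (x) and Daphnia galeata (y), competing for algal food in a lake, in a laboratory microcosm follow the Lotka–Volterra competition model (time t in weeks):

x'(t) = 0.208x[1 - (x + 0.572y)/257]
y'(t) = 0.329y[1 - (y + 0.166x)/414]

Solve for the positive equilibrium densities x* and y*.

x* ≈ 22.3, y* ≈ 410

Setting both brackets to zero gives the nullclines x + 0.572y = 257 and 0.166x + y = 414.
Substituting y = 414 - 0.166x into the first: x(1 - 0.572·0.166) = 257 - 0.572·414.
So x* = 20.2/0.905 = 22.3, and then y* = 414 - 0.166·22.3 = 410.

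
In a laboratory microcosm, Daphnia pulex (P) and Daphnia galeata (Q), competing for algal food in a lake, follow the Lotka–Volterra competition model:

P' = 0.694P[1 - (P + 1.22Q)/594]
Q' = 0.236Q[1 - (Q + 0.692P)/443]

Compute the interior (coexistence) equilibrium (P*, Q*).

Setting both brackets to zero gives the nullclines P + 1.22Q = 594 and 0.692P + Q = 443.
Substituting Q = 443 - 0.692P into the first: P(1 - 1.22·0.692) = 594 - 1.22·443.
So P* = 53.5/0.156 = 344, and then Q* = 443 - 0.692·344 = 205.

P* ≈ 344, Q* ≈ 205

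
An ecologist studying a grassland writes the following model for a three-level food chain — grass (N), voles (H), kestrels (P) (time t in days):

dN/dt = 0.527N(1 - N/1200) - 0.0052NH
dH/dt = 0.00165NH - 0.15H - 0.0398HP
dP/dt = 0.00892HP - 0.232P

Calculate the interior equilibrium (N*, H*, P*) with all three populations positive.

From dP/dt = 0: 0.00892H* = 0.232, so H* = 26.
From dN/dt = 0: 0.527(1 - N*/1200) = 0.0052·26, giving N* = 1200·(1 - 0.257) = 892.
From dH/dt = 0: 0.00165·892 - 0.15 = 0.0398P*, so P* = 1.32/0.0398 = 33.2.

N* ≈ 892, H* ≈ 26, P* ≈ 33.2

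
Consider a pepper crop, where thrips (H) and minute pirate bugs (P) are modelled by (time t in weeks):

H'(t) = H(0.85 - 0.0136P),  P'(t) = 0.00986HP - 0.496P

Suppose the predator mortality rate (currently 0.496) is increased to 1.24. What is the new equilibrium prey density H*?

At the interior fixed point, setting dP/dt = 0 with P > 0 fixes H* = (predator death rate)/(HP coefficient) — independent of the other coefficients.
With the change, H* = 1.24/0.00986 = 126; it rises from 50.3.

H* ≈ 126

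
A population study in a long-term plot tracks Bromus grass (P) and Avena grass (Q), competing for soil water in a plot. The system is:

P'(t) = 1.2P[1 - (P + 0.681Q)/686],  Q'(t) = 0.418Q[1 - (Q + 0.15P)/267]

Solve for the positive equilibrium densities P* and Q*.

P* ≈ 562, Q* ≈ 183

Setting both brackets to zero gives the nullclines P + 0.681Q = 686 and 0.15P + Q = 267.
Substituting Q = 267 - 0.15P into the first: P(1 - 0.681·0.15) = 686 - 0.681·267.
So P* = 504/0.898 = 562, and then Q* = 267 - 0.15·562 = 183.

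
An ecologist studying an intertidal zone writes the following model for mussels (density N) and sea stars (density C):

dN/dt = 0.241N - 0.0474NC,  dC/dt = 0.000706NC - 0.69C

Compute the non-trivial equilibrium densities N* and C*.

N* ≈ 977, C* ≈ 5.08

Set dC/dt = 0 with C > 0: 0.000706N - 0.69 = 0, so N* = 0.69/0.000706 = 977.
Set dN/dt = 0 with N > 0: 0.241 - 0.0474C = 0, so C* = 0.241/0.0474 = 5.08.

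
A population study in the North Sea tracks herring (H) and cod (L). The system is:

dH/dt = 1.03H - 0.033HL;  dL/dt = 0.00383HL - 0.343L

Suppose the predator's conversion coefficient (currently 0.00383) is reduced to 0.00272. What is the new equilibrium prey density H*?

H* ≈ 126

At the interior fixed point, setting dL/dt = 0 with L > 0 fixes H* = (predator death rate)/(HL coefficient) — independent of the other coefficients.
With the change, H* = 0.343/0.00272 = 126; it rises from 89.6.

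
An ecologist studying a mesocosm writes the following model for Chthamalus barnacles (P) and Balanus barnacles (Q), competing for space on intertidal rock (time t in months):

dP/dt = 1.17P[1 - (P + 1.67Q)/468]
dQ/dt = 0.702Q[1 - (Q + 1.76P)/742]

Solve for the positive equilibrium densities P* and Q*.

P* ≈ 398, Q* ≈ 42.1

Setting both brackets to zero gives the nullclines P + 1.67Q = 468 and 1.76P + Q = 742.
Substituting Q = 742 - 1.76P into the first: P(1 - 1.67·1.76) = 468 - 1.67·742.
So P* = -771/-1.94 = 398, and then Q* = 742 - 1.76·398 = 42.1.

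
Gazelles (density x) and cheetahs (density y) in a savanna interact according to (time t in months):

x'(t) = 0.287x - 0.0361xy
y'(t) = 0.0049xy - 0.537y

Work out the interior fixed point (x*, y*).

Set dy/dt = 0 with y > 0: 0.0049x - 0.537 = 0, so x* = 0.537/0.0049 = 110.
Set dx/dt = 0 with x > 0: 0.287 - 0.0361y = 0, so y* = 0.287/0.0361 = 7.95.

x* ≈ 110, y* ≈ 7.95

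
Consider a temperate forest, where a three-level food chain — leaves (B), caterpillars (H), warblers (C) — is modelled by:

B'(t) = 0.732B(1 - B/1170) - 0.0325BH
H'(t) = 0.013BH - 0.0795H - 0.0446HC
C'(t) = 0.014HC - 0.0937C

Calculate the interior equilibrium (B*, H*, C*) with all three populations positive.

B* ≈ 822, H* ≈ 6.69, C* ≈ 238

From dC/dt = 0: 0.014H* = 0.0937, so H* = 6.69.
From dB/dt = 0: 0.732(1 - B*/1170) = 0.0325·6.69, giving B* = 1170·(1 - 0.297) = 822.
From dH/dt = 0: 0.013·822 - 0.0795 = 0.0446C*, so C* = 10.6/0.0446 = 238.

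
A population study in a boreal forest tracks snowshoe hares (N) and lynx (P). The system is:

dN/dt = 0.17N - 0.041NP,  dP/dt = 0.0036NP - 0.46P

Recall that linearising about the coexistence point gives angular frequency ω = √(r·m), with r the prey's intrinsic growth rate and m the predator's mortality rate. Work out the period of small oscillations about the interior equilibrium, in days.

T ≈ 22.5 days

Here r = 0.17 and m = 0.46, so r·m = 0.0782.
ω = √0.0782 = 0.28 per day, hence T = 2π/ω ≈ 22.5 days.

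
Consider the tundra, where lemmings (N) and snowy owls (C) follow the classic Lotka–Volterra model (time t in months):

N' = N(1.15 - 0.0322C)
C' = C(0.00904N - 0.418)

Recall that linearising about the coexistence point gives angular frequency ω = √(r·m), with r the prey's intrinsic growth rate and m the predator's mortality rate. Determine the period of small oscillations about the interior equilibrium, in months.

Here r = 1.15 and m = 0.418, so r·m = 0.481.
ω = √0.481 = 0.693 per month, hence T = 2π/ω ≈ 9.06 months.

T ≈ 9.06 months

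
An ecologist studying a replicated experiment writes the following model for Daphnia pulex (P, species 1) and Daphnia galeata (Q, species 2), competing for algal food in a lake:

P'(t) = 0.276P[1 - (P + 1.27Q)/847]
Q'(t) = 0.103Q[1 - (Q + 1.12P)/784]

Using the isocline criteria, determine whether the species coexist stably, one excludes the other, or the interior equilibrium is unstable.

Compare the nullcline intercepts: K1/α12 = 847/1.27 = 667 < K2 = 784; K2/α21 = 784/1.12 = 700 < K1 = 847.
Since both are reversed, neither can invade when rare; the interior point is a saddle.

unstable coexistence (outcome depends on initial conditions)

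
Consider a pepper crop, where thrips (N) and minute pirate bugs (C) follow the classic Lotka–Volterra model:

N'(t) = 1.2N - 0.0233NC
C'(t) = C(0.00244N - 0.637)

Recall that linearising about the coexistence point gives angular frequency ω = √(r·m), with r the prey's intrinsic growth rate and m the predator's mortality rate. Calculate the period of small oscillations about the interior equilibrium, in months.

T ≈ 7.19 months

Here r = 1.2 and m = 0.637, so r·m = 0.764.
ω = √0.764 = 0.874 per month, hence T = 2π/ω ≈ 7.19 months.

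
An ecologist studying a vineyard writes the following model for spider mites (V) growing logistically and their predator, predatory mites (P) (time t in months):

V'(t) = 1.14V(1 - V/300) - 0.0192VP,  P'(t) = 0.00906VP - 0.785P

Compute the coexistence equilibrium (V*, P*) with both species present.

V* ≈ 86.6, P* ≈ 42.2

From dP/dt = 0 with P > 0: 0.00906V* = 0.785, so V* = 86.6.
Substitute into dV/dt = 0: 1.14(1 - 86.6/300) = 0.0192P*.
The bracket is 0.711, giving P* = 0.811/0.0192 = 42.2.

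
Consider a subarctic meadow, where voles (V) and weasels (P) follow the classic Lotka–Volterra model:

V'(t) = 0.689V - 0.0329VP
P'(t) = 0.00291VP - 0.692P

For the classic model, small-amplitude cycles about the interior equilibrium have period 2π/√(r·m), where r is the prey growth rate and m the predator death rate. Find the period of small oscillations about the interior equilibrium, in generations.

T ≈ 9.1 generations

Here r = 0.689 and m = 0.692, so r·m = 0.477.
ω = √0.477 = 0.69 per generation, hence T = 2π/ω ≈ 9.1 generations.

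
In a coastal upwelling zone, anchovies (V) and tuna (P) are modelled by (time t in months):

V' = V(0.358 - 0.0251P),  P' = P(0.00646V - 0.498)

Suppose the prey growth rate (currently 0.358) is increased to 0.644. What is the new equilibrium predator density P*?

P* ≈ 25.7

At the interior fixed point, setting dV/dt = 0 with V > 0 fixes P* = (prey growth rate)/(VP coefficient) — independent of the other coefficients.
With the change, P* = 0.644/0.0251 = 25.7; it rises from 14.3.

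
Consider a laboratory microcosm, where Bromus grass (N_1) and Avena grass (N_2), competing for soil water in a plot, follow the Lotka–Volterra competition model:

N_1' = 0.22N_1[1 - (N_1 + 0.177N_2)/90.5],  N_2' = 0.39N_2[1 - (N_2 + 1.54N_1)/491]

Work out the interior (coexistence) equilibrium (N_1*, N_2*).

N_1* ≈ 4.94, N_2* ≈ 483

Setting both brackets to zero gives the nullclines N_1 + 0.177N_2 = 90.5 and 1.54N_1 + N_2 = 491.
Substituting N_2 = 491 - 1.54N_1 into the first: N_1(1 - 0.177·1.54) = 90.5 - 0.177·491.
So N_1* = 3.59/0.727 = 4.94, and then N_2* = 491 - 1.54·4.94 = 483.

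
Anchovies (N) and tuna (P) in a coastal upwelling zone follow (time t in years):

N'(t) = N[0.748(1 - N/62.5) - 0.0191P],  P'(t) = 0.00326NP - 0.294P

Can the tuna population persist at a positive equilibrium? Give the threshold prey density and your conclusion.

Threshold N = 90.2; K < 90.2, so no, the predator goes extinct.

The predator equation gives dP/dt > 0 only when N > 0.294/0.00326 = 90.2.
Without the predator, N → K = 62.5. Since 62.5 < 90.2, the predator cannot invade.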